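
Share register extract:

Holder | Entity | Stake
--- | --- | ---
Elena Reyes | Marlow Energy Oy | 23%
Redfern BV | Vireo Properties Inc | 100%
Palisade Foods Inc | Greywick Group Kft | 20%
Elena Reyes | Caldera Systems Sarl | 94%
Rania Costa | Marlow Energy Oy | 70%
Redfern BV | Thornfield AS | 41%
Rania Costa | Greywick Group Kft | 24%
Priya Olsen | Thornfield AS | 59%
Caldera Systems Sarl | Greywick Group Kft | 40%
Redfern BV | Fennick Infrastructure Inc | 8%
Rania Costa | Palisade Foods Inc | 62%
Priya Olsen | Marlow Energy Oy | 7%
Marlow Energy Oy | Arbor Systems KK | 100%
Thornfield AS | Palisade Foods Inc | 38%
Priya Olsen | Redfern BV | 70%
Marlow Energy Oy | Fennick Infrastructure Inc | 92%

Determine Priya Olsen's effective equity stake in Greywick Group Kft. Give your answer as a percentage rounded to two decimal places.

6.67%

Priya reaches Greywick along 2 paths.
Via Redfern → Thornfield → Palisade: 70% × 41% × 38% × 20% = 2.1812%.
Via Thornfield → Palisade: 59% × 38% × 20% = 4.484%.
Total: 2.1812% + 4.484% = 6.6652%.
Rounded: 6.67%.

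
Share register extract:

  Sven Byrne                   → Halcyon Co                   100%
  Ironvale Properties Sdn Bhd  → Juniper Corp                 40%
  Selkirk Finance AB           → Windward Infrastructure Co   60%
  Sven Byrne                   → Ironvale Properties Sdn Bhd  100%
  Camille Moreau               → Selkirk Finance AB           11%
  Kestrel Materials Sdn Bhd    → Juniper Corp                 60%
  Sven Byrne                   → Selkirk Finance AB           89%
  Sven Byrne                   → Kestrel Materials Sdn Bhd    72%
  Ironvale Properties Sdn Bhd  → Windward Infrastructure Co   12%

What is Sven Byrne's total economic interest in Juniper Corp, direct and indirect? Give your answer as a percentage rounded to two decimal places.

83.20%

Sven reaches Juniper along 2 paths.
Via Kestrel: 72% × 60% = 43.2%.
Via Ironvale: 100% × 40% = 40%.
Total: 43.2% + 40% = 83.2%.
Rounded: 83.20%.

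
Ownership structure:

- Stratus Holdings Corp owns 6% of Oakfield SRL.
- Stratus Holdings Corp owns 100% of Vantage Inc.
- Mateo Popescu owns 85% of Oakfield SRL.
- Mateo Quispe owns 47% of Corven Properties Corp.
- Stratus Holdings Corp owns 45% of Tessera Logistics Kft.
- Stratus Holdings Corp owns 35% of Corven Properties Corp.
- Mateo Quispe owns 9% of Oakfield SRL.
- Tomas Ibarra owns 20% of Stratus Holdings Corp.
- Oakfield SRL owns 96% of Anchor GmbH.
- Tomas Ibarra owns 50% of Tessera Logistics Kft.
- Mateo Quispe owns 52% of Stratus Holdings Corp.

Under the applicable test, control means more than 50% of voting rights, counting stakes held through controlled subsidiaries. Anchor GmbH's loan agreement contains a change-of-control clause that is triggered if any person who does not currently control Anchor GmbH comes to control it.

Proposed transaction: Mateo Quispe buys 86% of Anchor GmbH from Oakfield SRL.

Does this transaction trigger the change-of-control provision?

The purchase adds only to Mateo Quispe's holdings (Oakfield's stake shrinks), so Mateo Quispe is the only person who could newly come to control Anchor.
Mateo Quispe holds 52% of Stratus, so Mateo Quispe controls Stratus.
Stratus holds 100% of Vantage, so Mateo Quispe controls Vantage.
Stratus and Mateo Quispe together hold 35% + 47% = 82% of Corven, so Mateo Quispe controls Corven.
Neither Mateo Quispe nor any entity Mateo Quispe controls holds any voting interest in Anchor.
So before the transaction, Mateo Quispe does not control Anchor.
After the purchase, Mateo Quispe holds 86% of Anchor directly, and Oakfield's stake falls to 10%.
Mateo Quispe holds 86% of Anchor, so Mateo Quispe controls Anchor.
Mateo Quispe did not control Anchor before and does after, so the clause is triggered.

Yes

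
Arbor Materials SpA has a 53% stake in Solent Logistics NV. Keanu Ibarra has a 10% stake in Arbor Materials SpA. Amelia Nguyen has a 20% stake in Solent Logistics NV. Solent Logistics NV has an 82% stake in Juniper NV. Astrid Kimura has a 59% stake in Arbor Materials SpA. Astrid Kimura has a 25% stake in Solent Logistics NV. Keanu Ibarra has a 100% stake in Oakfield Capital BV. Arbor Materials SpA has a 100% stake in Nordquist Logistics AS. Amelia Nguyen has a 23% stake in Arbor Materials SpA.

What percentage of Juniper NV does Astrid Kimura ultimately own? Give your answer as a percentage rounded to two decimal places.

46.14%

Astrid reaches Juniper along 2 paths.
Via Arbor → Solent: 59% × 53% × 82% = 25.6414%.
Via Solent: 25% × 82% = 20.5%.
Total: 25.6414% + 20.5% = 46.1414%.
Rounded: 46.14%.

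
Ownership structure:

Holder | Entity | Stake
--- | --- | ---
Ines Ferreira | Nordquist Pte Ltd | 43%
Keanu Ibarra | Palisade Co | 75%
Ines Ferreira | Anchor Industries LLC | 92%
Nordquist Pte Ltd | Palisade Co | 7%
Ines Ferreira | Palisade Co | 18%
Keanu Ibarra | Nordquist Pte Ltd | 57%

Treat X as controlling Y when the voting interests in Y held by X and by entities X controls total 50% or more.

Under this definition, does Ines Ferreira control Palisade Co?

No

Ines holds 92% of Anchor, so Ines controls Anchor.
In Palisade, Ines's side holds only 18%, not ≥ 50%.
So Ines does not control Palisade.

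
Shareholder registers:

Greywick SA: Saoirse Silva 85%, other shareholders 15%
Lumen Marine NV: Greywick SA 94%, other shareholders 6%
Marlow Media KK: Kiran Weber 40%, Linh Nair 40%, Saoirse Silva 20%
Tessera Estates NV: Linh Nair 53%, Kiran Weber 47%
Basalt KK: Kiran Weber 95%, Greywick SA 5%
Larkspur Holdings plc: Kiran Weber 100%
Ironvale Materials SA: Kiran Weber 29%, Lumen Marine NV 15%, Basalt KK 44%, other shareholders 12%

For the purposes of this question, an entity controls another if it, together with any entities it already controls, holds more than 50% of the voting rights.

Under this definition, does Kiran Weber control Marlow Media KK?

Kiran holds 95% of Basalt, so Kiran controls Basalt.
Kiran holds 100% of Larkspur, so Kiran controls Larkspur.
Kiran and Basalt together hold 29% + 44% = 73% of Ironvale, so Kiran controls Ironvale.
In Marlow, Kiran's side holds only 40%, not > 50%.
So Kiran does not control Marlow.

No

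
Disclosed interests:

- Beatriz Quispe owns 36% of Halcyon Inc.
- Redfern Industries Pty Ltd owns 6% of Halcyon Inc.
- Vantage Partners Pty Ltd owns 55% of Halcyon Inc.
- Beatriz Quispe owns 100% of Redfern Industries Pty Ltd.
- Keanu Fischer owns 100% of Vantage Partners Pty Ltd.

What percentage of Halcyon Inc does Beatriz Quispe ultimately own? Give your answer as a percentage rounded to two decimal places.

42.00%

Beatriz reaches Halcyon along 2 paths.
Direct stake: 36% = 36%.
Via Redfern: 100% × 6% = 6%.
Total: 36% + 6% = 42%.
Rounded: 42.00%.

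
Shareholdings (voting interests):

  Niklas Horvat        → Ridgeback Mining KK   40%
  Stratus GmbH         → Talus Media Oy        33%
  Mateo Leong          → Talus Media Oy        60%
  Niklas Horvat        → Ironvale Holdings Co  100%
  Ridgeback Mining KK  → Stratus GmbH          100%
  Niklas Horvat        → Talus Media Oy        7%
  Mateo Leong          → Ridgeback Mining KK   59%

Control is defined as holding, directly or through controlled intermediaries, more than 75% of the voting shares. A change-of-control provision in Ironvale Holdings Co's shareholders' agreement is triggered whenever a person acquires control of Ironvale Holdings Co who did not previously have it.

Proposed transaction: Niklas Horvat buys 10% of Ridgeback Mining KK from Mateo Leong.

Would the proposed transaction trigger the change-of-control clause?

The purchase adds only to Niklas's holdings (Mateo's stake shrinks), so Niklas is the only person who could newly come to control Ironvale.
Niklas holds 100% of Ironvale, so Niklas controls Ironvale.
So Niklas already controls Ironvale before the transaction.
After the purchase, Niklas's direct stake in Ridgeback rises to 40% + 10% = 50%, and Mateo's stake falls to 49%.
Niklas controlled Ironvale already, so this is not a new person acquiring control; every other person's position is unchanged or reduced.
No new person acquires control, so the clause is not triggered.

No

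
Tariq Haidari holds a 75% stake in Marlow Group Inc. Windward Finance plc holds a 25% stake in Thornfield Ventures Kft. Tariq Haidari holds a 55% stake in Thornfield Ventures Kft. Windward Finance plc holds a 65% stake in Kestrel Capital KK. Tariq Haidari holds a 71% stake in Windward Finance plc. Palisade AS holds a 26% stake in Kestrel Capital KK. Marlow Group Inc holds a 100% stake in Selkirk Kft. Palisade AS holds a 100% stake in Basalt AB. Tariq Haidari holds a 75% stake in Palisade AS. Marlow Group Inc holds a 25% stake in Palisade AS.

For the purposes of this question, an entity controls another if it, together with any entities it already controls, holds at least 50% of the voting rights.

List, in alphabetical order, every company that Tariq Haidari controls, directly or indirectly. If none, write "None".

Tariq holds 75% of Marlow, so Tariq controls Marlow.
Tariq holds 71% of Windward, so Tariq controls Windward.
Marlow and Tariq together hold 25% + 75% = 100% of Palisade, so Tariq controls Palisade.
Marlow holds 100% of Selkirk, so Tariq controls Selkirk.
Palisade holds 100% of Basalt, so Tariq controls Basalt.
Windward and Tariq together hold 25% + 55% = 80% of Thornfield, so Tariq controls Thornfield.
Palisade and Windward together hold 26% + 65% = 91% of Kestrel, so Tariq controls Kestrel.

Basalt AB, Kestrel Capital KK, Marlow Group Inc, Palisade AS, Selkirk Kft, Thornfield Ventures Kft, Windward Finance plc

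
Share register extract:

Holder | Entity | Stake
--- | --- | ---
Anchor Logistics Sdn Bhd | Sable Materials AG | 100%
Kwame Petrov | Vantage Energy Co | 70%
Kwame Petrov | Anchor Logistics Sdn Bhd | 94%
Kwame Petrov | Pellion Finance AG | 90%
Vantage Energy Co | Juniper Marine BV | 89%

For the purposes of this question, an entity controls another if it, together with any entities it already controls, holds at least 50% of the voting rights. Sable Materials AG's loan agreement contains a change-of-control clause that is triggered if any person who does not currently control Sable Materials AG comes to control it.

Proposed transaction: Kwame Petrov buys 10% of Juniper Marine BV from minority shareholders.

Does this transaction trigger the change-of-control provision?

The purchase changes only Kwame's holdings, so Kwame is the only person who could newly come to control Sable.
Kwame holds 94% of Anchor, so Kwame controls Anchor.
Anchor holds 100% of Sable, so Kwame controls Sable.
So Kwame already controls Sable before the transaction.
After the purchase, Kwame holds 10% of Juniper directly.
Kwame controlled Sable already, so this is not a new person acquiring control; every other person's position is unchanged or reduced.
No new person acquires control, so the clause is not triggered.

No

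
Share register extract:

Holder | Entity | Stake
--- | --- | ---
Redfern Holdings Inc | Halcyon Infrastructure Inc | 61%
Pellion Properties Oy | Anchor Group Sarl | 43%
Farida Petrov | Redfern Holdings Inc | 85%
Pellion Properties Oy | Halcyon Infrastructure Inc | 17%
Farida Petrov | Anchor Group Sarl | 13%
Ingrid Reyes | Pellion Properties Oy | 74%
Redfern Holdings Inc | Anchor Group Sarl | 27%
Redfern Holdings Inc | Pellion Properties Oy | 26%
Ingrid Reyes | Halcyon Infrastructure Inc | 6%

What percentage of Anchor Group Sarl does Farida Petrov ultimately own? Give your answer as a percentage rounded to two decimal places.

Farida reaches Anchor along 3 paths.
Via Redfern → Pellion: 85% × 26% × 43% = 9.503%.
Via Redfern: 85% × 27% = 22.95%.
Direct stake: 13% = 13%.
Total: 9.503% + 22.95% + 13% = 45.453%.
Rounded: 45.45%.

45.45%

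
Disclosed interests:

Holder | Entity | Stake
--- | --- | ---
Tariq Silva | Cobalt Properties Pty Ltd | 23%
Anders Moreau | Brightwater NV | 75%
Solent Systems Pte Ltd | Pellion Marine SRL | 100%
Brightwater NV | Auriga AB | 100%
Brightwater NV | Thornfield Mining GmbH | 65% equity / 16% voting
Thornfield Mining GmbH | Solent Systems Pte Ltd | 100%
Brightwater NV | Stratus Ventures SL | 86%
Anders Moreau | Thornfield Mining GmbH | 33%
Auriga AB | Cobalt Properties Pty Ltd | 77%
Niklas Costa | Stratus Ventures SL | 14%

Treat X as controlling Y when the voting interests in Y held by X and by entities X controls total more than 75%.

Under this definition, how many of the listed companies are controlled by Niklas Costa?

0

Niklas's largest direct stake is 14% in Stratus, which does not meet the threshold.
Niklas controls 0 companies.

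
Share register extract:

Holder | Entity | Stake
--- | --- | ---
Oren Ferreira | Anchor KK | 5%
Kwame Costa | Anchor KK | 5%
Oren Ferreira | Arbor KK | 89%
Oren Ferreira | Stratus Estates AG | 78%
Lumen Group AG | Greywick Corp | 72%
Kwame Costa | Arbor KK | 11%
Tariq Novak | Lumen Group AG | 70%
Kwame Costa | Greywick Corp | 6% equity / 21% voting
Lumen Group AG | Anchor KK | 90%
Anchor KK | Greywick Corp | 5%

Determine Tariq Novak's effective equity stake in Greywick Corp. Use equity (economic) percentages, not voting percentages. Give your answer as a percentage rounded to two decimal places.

Tariq reaches Greywick along 2 paths.
Via Lumen: 70% × 72% = 50.4%.
Via Lumen → Anchor: 70% × 90% × 5% = 3.15%.
Total: 50.4% + 3.15% = 53.55%.

53.55%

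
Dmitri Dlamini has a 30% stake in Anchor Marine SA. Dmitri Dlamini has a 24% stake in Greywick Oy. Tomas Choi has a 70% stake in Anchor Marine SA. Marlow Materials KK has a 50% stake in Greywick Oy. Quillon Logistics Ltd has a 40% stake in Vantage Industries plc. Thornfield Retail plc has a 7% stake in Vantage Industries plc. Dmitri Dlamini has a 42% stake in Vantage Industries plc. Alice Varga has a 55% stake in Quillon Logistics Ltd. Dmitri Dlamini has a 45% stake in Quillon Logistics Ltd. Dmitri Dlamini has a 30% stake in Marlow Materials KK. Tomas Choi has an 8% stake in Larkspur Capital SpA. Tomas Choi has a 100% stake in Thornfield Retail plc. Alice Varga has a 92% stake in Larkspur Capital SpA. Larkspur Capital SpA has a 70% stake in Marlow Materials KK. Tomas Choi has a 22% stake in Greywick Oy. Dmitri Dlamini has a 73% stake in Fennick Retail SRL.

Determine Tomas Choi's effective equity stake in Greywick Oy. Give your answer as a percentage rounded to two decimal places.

24.80%

Tomas reaches Greywick along 2 paths.
Direct stake: 22% = 22%.
Via Larkspur → Marlow: 8% × 70% × 50% = 2.8%.
Total: 22% + 2.8% = 24.8%.
Rounded: 24.80%.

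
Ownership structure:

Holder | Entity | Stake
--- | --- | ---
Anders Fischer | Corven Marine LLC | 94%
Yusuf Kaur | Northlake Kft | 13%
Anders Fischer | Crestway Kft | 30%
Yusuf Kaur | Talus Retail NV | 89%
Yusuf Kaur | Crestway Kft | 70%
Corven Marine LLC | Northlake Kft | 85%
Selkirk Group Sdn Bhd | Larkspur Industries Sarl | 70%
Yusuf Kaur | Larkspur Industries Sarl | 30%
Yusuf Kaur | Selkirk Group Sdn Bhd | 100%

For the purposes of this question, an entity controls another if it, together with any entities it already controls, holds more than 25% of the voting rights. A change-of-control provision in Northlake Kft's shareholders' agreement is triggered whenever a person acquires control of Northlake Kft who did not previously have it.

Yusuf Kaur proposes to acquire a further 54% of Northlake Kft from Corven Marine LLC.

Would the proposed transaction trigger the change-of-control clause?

Yes

The purchase adds only to Yusuf's holdings (Corven's stake shrinks), so Yusuf is the only person who could newly come to control Northlake.
Yusuf holds 70% of Crestway, so Yusuf controls Crestway.
Yusuf holds 100% of Selkirk, so Yusuf controls Selkirk.
Yusuf holds 89% of Talus, so Yusuf controls Talus.
Yusuf and Selkirk together hold 30% + 70% = 100% of Larkspur, so Yusuf controls Larkspur.
In Northlake, Yusuf's side holds only 13%, not > 25%.
So before the transaction, Yusuf does not control Northlake.
After the purchase, Yusuf's direct stake in Northlake rises to 13% + 54% = 67%, and Corven's stake falls to 31%.
Yusuf holds 67% of Northlake, so Yusuf controls Northlake.
Yusuf did not control Northlake before and does after, so the clause is triggered.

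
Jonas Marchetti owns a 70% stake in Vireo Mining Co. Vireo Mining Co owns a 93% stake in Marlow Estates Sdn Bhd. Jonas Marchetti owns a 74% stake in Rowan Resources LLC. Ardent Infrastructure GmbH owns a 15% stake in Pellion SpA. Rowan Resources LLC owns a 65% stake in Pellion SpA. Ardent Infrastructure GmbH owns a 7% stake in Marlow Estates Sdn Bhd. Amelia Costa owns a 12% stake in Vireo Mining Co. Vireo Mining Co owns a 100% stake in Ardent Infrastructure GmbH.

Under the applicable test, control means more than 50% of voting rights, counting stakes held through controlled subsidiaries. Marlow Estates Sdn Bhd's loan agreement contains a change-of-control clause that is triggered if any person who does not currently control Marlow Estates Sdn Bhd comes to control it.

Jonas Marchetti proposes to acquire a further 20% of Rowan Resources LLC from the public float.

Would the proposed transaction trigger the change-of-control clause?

No

The purchase changes only Jonas's holdings, so Jonas is the only person who could newly come to control Marlow.
Jonas holds 70% of Vireo, so Jonas controls Vireo.
Vireo holds 100% of Ardent, so Jonas controls Ardent.
Vireo and Ardent together hold 93% + 7% = 100% of Marlow, so Jonas controls Marlow.
So Jonas already controls Marlow before the transaction.
After the purchase, Jonas's direct stake in Rowan rises to 74% + 20% = 94%.
Jonas controlled Marlow already, so this is not a new person acquiring control; every other person's position is unchanged or reduced.
No new person acquires control, so the clause is not triggered.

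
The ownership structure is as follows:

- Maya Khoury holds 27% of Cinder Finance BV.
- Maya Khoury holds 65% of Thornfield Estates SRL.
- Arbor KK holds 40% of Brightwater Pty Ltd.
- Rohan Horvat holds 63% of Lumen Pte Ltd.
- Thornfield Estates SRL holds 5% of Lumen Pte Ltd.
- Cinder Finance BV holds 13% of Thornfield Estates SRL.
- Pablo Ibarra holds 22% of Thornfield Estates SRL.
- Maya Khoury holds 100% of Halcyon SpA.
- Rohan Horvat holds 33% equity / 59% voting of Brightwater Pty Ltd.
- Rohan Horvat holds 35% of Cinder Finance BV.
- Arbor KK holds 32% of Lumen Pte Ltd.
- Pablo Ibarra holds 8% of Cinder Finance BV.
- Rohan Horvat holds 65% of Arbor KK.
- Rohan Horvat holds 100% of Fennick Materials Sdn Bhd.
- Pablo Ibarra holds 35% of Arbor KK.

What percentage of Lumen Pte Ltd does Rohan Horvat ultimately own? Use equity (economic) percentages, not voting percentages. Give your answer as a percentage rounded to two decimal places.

84.03%

Rohan reaches Lumen along 3 paths.
Direct stake: 63% = 63%.
Via Arbor: 65% × 32% = 20.8%.
Via Cinder → Thornfield: 35% × 13% × 5% = 0.2275%.
Total: 63% + 20.8% + 0.2275% = 84.0275%.
Rounded: 84.03%.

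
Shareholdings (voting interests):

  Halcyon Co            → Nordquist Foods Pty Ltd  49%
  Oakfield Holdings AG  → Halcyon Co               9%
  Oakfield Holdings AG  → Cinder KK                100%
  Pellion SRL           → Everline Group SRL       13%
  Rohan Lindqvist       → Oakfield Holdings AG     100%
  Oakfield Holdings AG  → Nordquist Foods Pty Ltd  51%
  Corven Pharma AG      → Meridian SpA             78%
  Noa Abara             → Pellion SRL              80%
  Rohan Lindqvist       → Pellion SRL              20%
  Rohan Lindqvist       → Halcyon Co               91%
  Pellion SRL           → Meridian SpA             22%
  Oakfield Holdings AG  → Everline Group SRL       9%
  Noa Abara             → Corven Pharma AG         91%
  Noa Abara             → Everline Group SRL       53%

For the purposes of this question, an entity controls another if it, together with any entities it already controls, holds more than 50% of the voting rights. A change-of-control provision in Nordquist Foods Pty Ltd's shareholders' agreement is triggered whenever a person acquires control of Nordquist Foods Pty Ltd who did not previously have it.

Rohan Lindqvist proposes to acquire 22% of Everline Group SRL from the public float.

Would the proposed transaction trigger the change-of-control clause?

The purchase changes only Rohan's holdings, so Rohan is the only person who could newly come to control Nordquist.
Rohan holds 100% of Oakfield, so Rohan controls Oakfield.
Oakfield and Rohan together hold 9% + 91% = 100% of Halcyon, so Rohan controls Halcyon.
Halcyon and Oakfield together hold 49% + 51% = 100% of Nordquist, so Rohan controls Nordquist.
So Rohan already controls Nordquist before the transaction.
After the purchase, Rohan holds 22% of Everline directly.
Rohan controlled Nordquist already, so this is not a new person acquiring control; every other person's position is unchanged or reduced.
No new person acquires control, so the clause is not triggered.

No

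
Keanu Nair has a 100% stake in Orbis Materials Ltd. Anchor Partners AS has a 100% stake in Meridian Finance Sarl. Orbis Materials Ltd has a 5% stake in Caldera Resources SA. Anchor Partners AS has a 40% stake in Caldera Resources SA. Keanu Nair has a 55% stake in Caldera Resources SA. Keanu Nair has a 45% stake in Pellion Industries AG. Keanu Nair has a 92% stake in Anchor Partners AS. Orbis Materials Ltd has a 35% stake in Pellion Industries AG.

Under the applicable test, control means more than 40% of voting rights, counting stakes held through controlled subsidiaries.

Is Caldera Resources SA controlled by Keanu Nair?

Keanu holds 100% of Orbis, so Keanu controls Orbis.
Keanu holds 92% of Anchor, so Keanu controls Anchor.
Anchor and Keanu and Orbis together hold 40% + 55% + 5% = 100% of Caldera, so Keanu controls Caldera.

Yes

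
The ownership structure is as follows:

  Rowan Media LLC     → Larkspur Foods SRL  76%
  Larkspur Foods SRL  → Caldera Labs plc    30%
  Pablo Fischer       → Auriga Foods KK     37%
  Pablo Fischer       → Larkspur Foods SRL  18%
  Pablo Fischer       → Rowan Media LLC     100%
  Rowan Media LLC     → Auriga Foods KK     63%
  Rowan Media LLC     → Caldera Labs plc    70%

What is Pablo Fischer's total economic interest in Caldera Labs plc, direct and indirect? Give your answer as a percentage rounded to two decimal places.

Pablo reaches Caldera along 3 paths.
Via Rowan → Larkspur: 100% × 76% × 30% = 22.8%.
Via Larkspur: 18% × 30% = 5.4%.
Via Rowan: 100% × 70% = 70%.
Total: 22.8% + 5.4% + 70% = 98.2%.
Rounded: 98.20%.

98.20%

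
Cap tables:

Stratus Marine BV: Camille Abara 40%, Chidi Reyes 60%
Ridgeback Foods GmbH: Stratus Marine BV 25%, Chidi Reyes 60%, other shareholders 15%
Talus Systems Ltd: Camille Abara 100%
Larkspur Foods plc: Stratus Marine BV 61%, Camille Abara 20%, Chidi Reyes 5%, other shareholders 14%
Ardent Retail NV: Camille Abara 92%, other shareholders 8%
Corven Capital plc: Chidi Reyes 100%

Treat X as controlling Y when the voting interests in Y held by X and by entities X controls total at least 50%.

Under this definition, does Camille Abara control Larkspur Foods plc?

No

Camille holds 100% of Talus, so Camille controls Talus.
Camille holds 92% of Ardent, so Camille controls Ardent.
In Larkspur, Camille's side holds only 20%, not ≥ 50%.
So Camille does not control Larkspur.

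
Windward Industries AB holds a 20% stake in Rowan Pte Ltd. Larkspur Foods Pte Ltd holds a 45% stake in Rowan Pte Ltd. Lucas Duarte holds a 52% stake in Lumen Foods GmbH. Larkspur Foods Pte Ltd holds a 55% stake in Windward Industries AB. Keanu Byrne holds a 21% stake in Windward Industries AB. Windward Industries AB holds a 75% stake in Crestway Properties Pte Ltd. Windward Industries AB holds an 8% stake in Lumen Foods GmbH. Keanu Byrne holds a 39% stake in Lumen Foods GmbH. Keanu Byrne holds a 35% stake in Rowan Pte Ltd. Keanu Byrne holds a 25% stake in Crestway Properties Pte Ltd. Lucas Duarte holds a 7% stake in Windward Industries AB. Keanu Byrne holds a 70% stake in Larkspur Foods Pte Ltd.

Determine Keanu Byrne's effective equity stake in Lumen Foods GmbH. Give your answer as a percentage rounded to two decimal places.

Keanu reaches Lumen along 3 paths.
Via Windward: 21% × 8% = 1.68%.
Via Larkspur → Windward: 70% × 55% × 8% = 3.08%.
Direct stake: 39% = 39%.
Total: 1.68% + 3.08% + 39% = 43.76%.

43.76%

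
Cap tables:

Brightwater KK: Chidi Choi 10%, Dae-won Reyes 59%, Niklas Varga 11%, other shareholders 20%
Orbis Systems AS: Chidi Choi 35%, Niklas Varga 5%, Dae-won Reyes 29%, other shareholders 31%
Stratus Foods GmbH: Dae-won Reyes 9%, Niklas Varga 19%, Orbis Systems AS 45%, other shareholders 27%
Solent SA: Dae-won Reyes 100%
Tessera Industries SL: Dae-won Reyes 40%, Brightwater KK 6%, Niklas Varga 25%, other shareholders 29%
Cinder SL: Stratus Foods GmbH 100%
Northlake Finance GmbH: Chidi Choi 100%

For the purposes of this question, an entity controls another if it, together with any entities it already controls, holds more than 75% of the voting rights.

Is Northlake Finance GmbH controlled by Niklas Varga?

No

Niklas's largest direct stake is 25% in Tessera, which does not meet the threshold, so Niklas controls no company.
Neither Niklas nor any entity Niklas controls holds any voting interest in Northlake.
So Niklas does not control Northlake.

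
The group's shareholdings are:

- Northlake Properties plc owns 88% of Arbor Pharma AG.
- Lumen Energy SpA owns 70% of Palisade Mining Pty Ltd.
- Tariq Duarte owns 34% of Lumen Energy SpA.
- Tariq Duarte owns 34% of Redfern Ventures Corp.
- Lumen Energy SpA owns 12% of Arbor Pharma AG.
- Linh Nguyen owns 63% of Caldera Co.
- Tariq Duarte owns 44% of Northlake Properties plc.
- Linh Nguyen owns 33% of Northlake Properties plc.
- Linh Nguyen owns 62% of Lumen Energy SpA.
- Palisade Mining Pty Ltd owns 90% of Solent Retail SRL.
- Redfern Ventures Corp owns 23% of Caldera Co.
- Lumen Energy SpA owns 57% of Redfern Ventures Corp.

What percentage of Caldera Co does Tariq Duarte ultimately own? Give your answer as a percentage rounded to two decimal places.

Tariq reaches Caldera along 2 paths.
Via Lumen → Redfern: 34% × 57% × 23% = 4.4574%.
Via Redfern: 34% × 23% = 7.82%.
Total: 4.4574% + 7.82% = 12.2774%.
Rounded: 12.28%.

12.28%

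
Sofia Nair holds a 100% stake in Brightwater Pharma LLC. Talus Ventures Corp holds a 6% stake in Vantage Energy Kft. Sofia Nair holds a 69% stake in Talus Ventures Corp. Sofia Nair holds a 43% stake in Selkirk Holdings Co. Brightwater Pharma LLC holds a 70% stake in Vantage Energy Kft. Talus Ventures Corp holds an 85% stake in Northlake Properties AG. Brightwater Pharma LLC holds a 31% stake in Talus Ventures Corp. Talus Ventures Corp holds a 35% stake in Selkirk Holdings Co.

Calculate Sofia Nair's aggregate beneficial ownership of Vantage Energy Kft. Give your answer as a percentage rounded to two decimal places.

76.00%

Sofia reaches Vantage along 3 paths.
Via Talus: 69% × 6% = 4.14%.
Via Brightwater → Talus: 100% × 31% × 6% = 1.86%.
Via Brightwater: 100% × 70% = 70%.
Total: 4.14% + 1.86% + 70% = 76%.
Rounded: 76.00%.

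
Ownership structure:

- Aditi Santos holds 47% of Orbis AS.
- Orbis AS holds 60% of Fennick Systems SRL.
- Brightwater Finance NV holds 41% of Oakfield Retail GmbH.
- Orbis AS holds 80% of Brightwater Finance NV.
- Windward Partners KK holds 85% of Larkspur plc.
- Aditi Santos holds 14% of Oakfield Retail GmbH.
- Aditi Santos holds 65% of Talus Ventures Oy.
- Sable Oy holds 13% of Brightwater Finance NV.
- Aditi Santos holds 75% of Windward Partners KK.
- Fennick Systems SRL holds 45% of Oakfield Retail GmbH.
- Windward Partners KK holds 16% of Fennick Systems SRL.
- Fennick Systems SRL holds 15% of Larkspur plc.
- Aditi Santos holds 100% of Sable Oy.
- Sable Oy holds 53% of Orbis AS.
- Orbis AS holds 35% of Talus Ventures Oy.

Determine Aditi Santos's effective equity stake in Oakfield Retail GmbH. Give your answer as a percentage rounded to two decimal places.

Aditi reaches Oakfield along 7 paths.
Via Sable → Brightwater: 100% × 13% × 41% = 5.33%.
Via Sable → Orbis → Brightwater: 100% × 53% × 80% × 41% = 17.384%.
Via Orbis → Brightwater: 47% × 80% × 41% = 15.416%.
Direct stake: 14% = 14%.
Via Windward → Fennick: 75% × 16% × 45% = 5.4%.
Via Sable → Orbis → Fennick: 100% × 53% × 60% × 45% = 14.31%.
Via Orbis → Fennick: 47% × 60% × 45% = 12.69%.
Total: 5.33% + 17.384% + 15.416% + 14% + 5.4% + 14.31% + 12.69% = 84.53%.

84.53%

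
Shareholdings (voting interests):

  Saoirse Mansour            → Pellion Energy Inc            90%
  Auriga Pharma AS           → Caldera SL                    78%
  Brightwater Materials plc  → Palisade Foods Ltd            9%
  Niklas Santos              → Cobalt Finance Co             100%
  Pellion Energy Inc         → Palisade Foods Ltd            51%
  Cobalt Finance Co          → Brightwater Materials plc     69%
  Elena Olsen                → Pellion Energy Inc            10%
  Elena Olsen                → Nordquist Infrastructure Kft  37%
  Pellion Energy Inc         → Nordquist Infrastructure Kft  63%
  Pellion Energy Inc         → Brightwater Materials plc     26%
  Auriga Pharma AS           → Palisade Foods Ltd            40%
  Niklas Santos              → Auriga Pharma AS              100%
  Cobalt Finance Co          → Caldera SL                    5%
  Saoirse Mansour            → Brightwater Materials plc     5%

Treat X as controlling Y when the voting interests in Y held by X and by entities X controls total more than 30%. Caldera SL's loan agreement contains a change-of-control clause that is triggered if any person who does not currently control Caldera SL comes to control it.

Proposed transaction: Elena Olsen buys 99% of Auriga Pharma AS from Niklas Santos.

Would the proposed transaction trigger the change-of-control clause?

Yes

The purchase adds only to Elena's holdings (Niklas's stake shrinks), so Elena is the only person who could newly come to control Caldera.
Elena holds 37% of Nordquist, so Elena controls Nordquist.
Neither Elena nor any entity Elena controls holds any voting interest in Caldera.
So before the transaction, Elena does not control Caldera.
After the purchase, Elena holds 99% of Auriga directly, and Niklas's stake falls to 1%.
Elena holds 99% of Auriga, so Elena controls Auriga.
Auriga holds 78% of Caldera, so Elena controls Caldera.
Elena did not control Caldera before and does after, so the clause is triggered.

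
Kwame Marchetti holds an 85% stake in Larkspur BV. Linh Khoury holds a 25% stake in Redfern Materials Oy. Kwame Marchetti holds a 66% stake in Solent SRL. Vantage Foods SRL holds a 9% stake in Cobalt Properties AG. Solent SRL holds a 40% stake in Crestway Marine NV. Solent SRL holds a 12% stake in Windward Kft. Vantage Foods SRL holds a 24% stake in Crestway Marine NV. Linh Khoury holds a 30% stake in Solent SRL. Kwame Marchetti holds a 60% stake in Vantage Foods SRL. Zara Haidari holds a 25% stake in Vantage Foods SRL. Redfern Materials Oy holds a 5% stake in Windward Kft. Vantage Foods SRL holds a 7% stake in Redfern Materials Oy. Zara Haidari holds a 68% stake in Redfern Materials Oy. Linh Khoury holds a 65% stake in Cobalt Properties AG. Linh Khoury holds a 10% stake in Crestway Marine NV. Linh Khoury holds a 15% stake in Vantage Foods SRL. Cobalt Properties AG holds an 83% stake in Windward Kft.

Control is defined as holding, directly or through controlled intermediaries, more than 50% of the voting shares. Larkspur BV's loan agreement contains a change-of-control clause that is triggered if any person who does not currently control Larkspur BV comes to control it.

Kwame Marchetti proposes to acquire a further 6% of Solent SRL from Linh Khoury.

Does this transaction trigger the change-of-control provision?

The purchase adds only to Kwame's holdings (Linh's stake shrinks), so Kwame is the only person who could newly come to control Larkspur.
Kwame holds 85% of Larkspur, so Kwame controls Larkspur.
So Kwame already controls Larkspur before the transaction.
After the purchase, Kwame's direct stake in Solent rises to 66% + 6% = 72%, and Linh's stake falls to 24%.
Kwame controlled Larkspur already, so this is not a new person acquiring control; every other person's position is unchanged or reduced.
No new person acquires control, so the clause is not triggered.

No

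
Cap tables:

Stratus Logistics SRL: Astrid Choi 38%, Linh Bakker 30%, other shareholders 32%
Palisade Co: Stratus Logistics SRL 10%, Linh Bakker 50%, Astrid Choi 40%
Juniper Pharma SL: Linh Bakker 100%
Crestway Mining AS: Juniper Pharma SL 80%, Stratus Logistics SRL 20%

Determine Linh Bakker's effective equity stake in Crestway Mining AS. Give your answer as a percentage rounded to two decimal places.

86.00%

Linh reaches Crestway along 2 paths.
Via Juniper: 100% × 80% = 80%.
Via Stratus: 30% × 20% = 6%.
Total: 80% + 6% = 86%.
Rounded: 86.00%.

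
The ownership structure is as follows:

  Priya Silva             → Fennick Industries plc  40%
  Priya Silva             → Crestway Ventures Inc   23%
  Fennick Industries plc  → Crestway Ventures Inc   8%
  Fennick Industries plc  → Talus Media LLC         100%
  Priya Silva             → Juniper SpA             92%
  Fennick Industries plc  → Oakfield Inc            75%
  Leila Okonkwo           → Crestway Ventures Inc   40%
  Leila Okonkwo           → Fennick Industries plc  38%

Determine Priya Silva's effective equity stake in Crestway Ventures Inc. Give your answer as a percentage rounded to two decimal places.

Priya reaches Crestway along 2 paths.
Direct stake: 23% = 23%.
Via Fennick: 40% × 8% = 3.2%.
Total: 23% + 3.2% = 26.2%.
Rounded: 26.20%.

26.20%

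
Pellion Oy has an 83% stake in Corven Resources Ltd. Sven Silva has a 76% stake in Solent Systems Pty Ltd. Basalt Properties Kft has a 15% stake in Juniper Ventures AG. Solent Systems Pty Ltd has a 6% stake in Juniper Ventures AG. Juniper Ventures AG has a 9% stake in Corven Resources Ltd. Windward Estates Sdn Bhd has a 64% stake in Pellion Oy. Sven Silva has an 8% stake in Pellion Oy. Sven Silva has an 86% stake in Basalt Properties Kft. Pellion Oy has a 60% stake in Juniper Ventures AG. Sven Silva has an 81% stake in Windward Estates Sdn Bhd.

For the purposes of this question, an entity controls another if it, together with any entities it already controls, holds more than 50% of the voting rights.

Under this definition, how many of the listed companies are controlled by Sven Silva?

Sven holds 76% of Solent, so Sven controls Solent.
Sven holds 81% of Windward, so Sven controls Windward.
Sven and Windward together hold 8% + 64% = 72% of Pellion, so Sven controls Pellion.
Sven holds 86% of Basalt, so Sven controls Basalt.
Pellion and Solent and Basalt together hold 60% + 6% + 15% = 81% of Juniper, so Sven controls Juniper.
Pellion and Juniper together hold 83% + 9% = 92% of Corven, so Sven controls Corven.
Sven controls 6 companies.

6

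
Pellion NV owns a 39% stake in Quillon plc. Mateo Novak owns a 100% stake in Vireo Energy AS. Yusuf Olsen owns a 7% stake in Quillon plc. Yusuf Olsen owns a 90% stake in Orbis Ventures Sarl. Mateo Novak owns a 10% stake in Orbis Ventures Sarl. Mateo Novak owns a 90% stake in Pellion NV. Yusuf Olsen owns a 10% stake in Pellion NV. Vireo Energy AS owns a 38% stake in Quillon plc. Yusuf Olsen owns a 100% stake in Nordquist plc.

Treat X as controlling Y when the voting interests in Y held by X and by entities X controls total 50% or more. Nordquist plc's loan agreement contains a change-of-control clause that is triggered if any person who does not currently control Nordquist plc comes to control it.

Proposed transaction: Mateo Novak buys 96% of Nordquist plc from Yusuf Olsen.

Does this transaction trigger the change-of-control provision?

Yes

The purchase adds only to Mateo's holdings (Yusuf's stake shrinks), so Mateo is the only person who could newly come to control Nordquist.
Mateo holds 90% of Pellion, so Mateo controls Pellion.
Mateo holds 100% of Vireo, so Mateo controls Vireo.
Vireo and Pellion together hold 38% + 39% = 77% of Quillon, so Mateo controls Quillon.
Neither Mateo nor any entity Mateo controls holds any voting interest in Nordquist.
So before the transaction, Mateo does not control Nordquist.
After the purchase, Mateo holds 96% of Nordquist directly, and Yusuf's stake falls to 4%.
Mateo holds 96% of Nordquist, so Mateo controls Nordquist.
Mateo did not control Nordquist before and does after, so the clause is triggered.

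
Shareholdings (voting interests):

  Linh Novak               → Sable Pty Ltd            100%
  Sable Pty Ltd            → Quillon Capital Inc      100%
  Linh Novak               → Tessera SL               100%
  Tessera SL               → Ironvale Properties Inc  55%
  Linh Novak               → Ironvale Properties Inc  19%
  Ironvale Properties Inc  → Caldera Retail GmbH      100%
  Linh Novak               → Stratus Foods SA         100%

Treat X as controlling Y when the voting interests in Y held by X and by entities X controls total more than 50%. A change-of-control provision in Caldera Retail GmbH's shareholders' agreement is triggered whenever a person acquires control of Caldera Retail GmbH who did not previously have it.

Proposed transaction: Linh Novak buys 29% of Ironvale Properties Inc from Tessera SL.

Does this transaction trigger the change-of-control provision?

The purchase adds only to Linh's holdings (Tessera's stake shrinks), so Linh is the only person who could newly come to control Caldera.
Linh holds 100% of Tessera, so Linh controls Tessera.
Tessera and Linh together hold 55% + 19% = 74% of Ironvale, so Linh controls Ironvale.
Ironvale holds 100% of Caldera, so Linh controls Caldera.
So Linh already controls Caldera before the transaction.
After the purchase, Linh's direct stake in Ironvale rises to 19% + 29% = 48%, and Tessera's stake falls to 26%.
Linh controlled Caldera already, so this is not a new person acquiring control; every other person's position is unchanged or reduced.
No new person acquires control, so the clause is not triggered.

No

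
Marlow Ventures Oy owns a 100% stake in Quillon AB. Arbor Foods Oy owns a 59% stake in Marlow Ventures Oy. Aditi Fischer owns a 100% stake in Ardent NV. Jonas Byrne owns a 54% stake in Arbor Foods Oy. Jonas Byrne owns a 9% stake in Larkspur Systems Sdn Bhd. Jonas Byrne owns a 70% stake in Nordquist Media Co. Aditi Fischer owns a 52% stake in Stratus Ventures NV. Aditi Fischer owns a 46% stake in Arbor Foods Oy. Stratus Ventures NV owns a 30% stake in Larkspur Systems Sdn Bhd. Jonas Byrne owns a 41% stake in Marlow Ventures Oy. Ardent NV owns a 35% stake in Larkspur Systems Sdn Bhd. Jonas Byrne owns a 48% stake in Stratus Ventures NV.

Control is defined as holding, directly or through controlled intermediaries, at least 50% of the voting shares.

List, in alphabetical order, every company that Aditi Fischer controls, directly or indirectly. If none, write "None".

Ardent NV, Larkspur Systems Sdn Bhd, Stratus Ventures NV

Aditi holds 52% of Stratus, so Aditi controls Stratus.
Aditi holds 100% of Ardent, so Aditi controls Ardent.
Stratus and Ardent together hold 30% + 35% = 65% of Larkspur, so Aditi controls Larkspur.
No other company's threshold is met.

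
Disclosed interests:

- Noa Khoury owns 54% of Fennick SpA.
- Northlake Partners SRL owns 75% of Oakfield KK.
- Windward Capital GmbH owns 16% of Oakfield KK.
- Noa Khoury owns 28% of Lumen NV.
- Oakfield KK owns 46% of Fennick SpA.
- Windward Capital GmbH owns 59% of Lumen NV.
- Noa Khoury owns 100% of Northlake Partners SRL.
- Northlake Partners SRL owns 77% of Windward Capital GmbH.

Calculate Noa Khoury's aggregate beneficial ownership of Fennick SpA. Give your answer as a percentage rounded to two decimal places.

Noa reaches Fennick along 3 paths.
Direct stake: 54% = 54%.
Via Northlake → Oakfield: 100% × 75% × 46% = 34.5%.
Via Northlake → Windward → Oakfield: 100% × 77% × 16% × 46% = 5.6672%.
Total: 54% + 34.5% + 5.6672% = 94.1672%.
Rounded: 94.17%.

94.17%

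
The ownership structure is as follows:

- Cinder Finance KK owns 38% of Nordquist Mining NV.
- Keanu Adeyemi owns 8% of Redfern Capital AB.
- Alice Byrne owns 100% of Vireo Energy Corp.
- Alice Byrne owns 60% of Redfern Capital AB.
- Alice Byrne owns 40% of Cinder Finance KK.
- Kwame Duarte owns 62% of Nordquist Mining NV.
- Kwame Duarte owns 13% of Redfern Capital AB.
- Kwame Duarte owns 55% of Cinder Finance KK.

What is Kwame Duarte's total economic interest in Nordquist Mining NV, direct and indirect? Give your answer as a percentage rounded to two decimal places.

Kwame reaches Nordquist along 2 paths.
Direct stake: 62% = 62%.
Via Cinder: 55% × 38% = 20.9%.
Total: 62% + 20.9% = 82.9%.
Rounded: 82.90%.

82.90%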